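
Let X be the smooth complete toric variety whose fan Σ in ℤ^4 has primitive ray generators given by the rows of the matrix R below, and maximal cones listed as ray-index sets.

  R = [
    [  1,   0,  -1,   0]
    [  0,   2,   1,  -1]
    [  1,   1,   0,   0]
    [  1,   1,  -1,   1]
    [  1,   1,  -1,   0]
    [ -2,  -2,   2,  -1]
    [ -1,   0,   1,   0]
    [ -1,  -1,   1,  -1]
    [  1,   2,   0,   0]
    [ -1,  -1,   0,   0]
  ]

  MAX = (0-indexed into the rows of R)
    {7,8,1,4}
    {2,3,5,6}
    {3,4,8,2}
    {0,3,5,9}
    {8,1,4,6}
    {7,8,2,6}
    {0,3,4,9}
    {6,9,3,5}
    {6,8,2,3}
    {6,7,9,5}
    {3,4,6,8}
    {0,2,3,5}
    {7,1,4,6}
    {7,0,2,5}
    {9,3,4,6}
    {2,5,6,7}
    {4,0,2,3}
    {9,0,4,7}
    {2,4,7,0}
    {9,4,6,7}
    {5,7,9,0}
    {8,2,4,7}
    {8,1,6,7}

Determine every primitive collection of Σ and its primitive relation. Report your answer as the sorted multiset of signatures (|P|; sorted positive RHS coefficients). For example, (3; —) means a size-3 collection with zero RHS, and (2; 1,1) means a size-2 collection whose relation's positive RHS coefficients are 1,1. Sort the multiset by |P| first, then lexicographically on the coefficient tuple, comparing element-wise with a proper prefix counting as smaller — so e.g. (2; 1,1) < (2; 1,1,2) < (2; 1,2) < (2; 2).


Σ has 14 primitive collections:

  P={0,6}:  v_{0} + v_{6} = 0  so sig = (2; —)
  P={2,9}:  v_{2} + v_{9} = 0  so sig = (2; —)
  P={3,7}:  v_{3} + v_{7} = 0  so sig = (2; —)
  P={4,5}:  v_{4} + v_{5} = v_{7}  so sig = (2; 1)
  P={0,8}:  v_{0} + v_{8} = v_{2} + v_{4}  so sig = (2; 1,1)
  P={8,9}:  v_{8} + v_{9} = v_{4} + v_{6}  so sig = (2; 1,1)
  P={0,1}:  v_{0} + v_{1} = v_{4} + v_{7} + v_{8}  so sig = (2; 1,1,1)
  P={1,3}:  v_{1} + v_{3} = v_{4} + v_{6} + v_{8}  so sig = (2; 1,1,1)
  P={5,8}:  v_{5} + v_{8} = v_{2} + v_{6} + v_{7}  so sig = (2; 1,1,1)
  P={1,5}:  v_{1} + v_{5} = v_{6} + 2·v_{7} + v_{8}  so sig = (2; 1,1,2)
  P={1,2}:  v_{1} + v_{2} = v_{7} + 2·v_{8}  so sig = (2; 1,2)
  P={1,9}:  v_{1} + v_{9} = 2·v_{4} + 2·v_{6} + v_{7}  so sig = (2; 1,2,2)
  P={2,4,6}:  v_{2} + v_{4} + v_{6} = v_{8}  so sig = (3; 1)
  P={4,6,7,8}:  v_{4} + v_{6} + v_{7} + v_{8} = v_{1}  so sig = (4; 1)

Sorted signature multiset PRS(X):
    |P|=2: 12 collections, coeffs (), (), (), (1), (1,1), (1,1), (1,1,1), (1,1,1), (1,1,1), (1,1,2), (1,2), (1,2,2)
    |P|=3: 1 collection, coeffs (1)
    |P|=4: 1 collection, coeffs (1)


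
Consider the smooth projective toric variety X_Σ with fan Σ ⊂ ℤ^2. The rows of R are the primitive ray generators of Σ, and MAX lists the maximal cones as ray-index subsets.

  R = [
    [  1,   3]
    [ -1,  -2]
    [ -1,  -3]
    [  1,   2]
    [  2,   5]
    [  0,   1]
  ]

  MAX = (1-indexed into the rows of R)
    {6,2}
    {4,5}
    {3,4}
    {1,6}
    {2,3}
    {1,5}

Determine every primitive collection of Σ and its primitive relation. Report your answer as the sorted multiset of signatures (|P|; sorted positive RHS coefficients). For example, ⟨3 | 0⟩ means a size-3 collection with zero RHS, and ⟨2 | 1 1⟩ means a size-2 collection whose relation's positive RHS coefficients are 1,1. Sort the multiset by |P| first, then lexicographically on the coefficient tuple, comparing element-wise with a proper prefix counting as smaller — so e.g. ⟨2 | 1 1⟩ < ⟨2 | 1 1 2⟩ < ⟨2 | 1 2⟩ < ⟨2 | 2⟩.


Σ has 9 primitive collections:

  • {1,3}:  v_{1} + v_{3} = 0 ; sig = ⟨2 | 0⟩
  • {2,4}:  v_{2} + v_{4} = 0 ; sig = ⟨2 | 0⟩
  • {1,2}:  v_{1} + v_{2} = v_{6} ; sig = ⟨2 | 1⟩
  • {1,4}:  v_{1} + v_{4} = v_{5} ; sig = ⟨2 | 1⟩
  • {2,5}:  v_{2} + v_{5} = v_{1} ; sig = ⟨2 | 1⟩
  • {3,5}:  v_{3} + v_{5} = v_{4} ; sig = ⟨2 | 1⟩
  • {3,6}:  v_{3} + v_{6} = v_{2} ; sig = ⟨2 | 1⟩
  • {4,6}:  v_{4} + v_{6} = v_{1} ; sig = ⟨2 | 1⟩
  • {5,6}:  v_{5} + v_{6} = 2·v_{1} ; sig = ⟨2 | 2⟩

Hence PRS(X_Σ) =
[⟨2 | 0⟩, ⟨2 | 0⟩, ⟨2 | 1⟩, ⟨2 | 1⟩, ⟨2 | 1⟩, ⟨2 | 1⟩, ⟨2 | 1⟩, ⟨2 | 1⟩, ⟨2 | 2⟩]


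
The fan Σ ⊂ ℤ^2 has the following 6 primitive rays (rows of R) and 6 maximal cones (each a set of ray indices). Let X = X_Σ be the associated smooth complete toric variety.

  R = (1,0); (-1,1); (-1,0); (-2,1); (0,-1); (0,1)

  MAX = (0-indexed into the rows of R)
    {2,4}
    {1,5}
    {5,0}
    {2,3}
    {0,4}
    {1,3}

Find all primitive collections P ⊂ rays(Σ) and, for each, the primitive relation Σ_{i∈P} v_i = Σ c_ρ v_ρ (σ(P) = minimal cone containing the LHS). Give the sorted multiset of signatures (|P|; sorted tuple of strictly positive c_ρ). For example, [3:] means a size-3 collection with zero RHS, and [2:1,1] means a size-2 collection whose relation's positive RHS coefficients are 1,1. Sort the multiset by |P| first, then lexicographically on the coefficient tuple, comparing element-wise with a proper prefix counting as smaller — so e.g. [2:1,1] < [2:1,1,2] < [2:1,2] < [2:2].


Primitive collections (9):

  P = {0,2}:  v_{0} + v_{2} = 0  →  sig = [2:]
  P = {4,5}:  v_{4} + v_{5} = 0  →  sig = [2:]
  P = {0,1}:  v_{0} + v_{1} = v_{5}  →  sig = [2:1]
  P = {0,3}:  v_{0} + v_{3} = v_{1}  →  sig = [2:1]
  P = {1,2}:  v_{1} + v_{2} = v_{3}  →  sig = [2:1]
  P = {1,4}:  v_{1} + v_{4} = v_{2}  →  sig = [2:1]
  P = {2,5}:  v_{2} + v_{5} = v_{1}  →  sig = [2:1]
  P = {3,4}:  v_{3} + v_{4} = 2·v_{2}  →  sig = [2:2]
  P = {3,5}:  v_{3} + v_{5} = 2·v_{1}  →  sig = [2:2]

Signatures (|P|; sorted positive RHS coefficients), sorted:
    [2:]
    [2:]
    [2:1]
    [2:1]
    [2:1]
    [2:1]
    [2:1]
    [2:2]
    [2:2]


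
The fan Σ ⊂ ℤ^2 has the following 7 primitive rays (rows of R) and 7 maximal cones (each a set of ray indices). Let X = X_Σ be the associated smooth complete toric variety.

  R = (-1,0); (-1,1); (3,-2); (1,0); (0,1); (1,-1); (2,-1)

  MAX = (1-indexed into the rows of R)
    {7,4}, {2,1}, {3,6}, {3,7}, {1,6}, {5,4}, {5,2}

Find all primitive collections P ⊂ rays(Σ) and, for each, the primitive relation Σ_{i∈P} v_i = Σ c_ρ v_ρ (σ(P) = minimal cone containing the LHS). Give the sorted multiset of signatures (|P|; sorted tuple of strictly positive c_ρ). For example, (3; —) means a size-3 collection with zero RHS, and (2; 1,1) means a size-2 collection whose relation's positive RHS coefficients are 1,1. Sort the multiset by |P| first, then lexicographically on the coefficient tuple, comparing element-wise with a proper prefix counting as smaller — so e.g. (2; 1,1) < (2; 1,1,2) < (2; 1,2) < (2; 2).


Σ has 14 primitive collections:

  {1,4}:  v_{1} + v_{4} = 0 — sig = (2; —)
  {2,6}:  v_{2} + v_{6} = 0 — sig = (2; —)
  {1,5}:  v_{1} + v_{5} = v_{2} — sig = (2; 1)
  {1,7}:  v_{1} + v_{7} = v_{6} — sig = (2; 1)
  {2,3}:  v_{2} + v_{3} = v_{7} — sig = (2; 1)
  {2,4}:  v_{2} + v_{4} = v_{5} — sig = (2; 1)
  {2,7}:  v_{2} + v_{7} = v_{4} — sig = (2; 1)
  {4,6}:  v_{4} + v_{6} = v_{7} — sig = (2; 1)
  {5,6}:  v_{5} + v_{6} = v_{4} — sig = (2; 1)
  {6,7}:  v_{6} + v_{7} = v_{3} — sig = (2; 1)
  {3,5}:  v_{3} + v_{5} = v_{4} + v_{7} — sig = (2; 1,1)
  {1,3}:  v_{1} + v_{3} = 2·v_{6} — sig = (2; 2)
  {3,4}:  v_{3} + v_{4} = 2·v_{7} — sig = (2; 2)
  {5,7}:  v_{5} + v_{7} = 2·v_{4} — sig = (2; 2)

Sorted signature multiset PRS(X):
{ (2; —) ×2,  (2; 1) ×8,  (2; 1,1),  (2; 2) ×3 }


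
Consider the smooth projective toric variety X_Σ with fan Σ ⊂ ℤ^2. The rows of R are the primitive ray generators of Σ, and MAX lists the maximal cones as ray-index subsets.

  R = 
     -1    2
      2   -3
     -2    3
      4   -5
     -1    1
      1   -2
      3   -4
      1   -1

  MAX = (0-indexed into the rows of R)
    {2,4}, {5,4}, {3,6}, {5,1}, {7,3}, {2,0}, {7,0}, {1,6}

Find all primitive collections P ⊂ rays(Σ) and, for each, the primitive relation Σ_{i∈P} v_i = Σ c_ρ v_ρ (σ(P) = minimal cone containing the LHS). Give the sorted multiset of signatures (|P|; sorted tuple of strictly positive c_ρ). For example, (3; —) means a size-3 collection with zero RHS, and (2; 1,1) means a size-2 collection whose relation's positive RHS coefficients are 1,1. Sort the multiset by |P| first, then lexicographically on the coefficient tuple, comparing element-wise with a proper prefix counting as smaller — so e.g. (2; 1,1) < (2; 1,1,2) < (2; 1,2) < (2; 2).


Primitive collections (20):

  {0,5}:  v_{0} + v_{5} = 0 — sig = (2; —)
  {1,2}:  v_{1} + v_{2} = 0 — sig = (2; —)
  {4,7}:  v_{4} + v_{7} = 0 — sig = (2; —)
  {0,1}:  v_{0} + v_{1} = v_{7} — sig = (2; 1)
  {0,4}:  v_{0} + v_{4} = v_{2} — sig = (2; 1)
  {1,4}:  v_{1} + v_{4} = v_{5} — sig = (2; 1)
  {1,7}:  v_{1} + v_{7} = v_{6} — sig = (2; 1)
  {2,5}:  v_{2} + v_{5} = v_{4} — sig = (2; 1)
  {2,6}:  v_{2} + v_{6} = v_{7} — sig = (2; 1)
  {2,7}:  v_{2} + v_{7} = v_{0} — sig = (2; 1)
  {3,4}:  v_{3} + v_{4} = v_{6} — sig = (2; 1)
  {4,6}:  v_{4} + v_{6} = v_{1} — sig = (2; 1)
  {5,7}:  v_{5} + v_{7} = v_{1} — sig = (2; 1)
  {6,7}:  v_{6} + v_{7} = v_{3} — sig = (2; 1)
  {3,5}:  v_{3} + v_{5} = v_{1} + v_{6} — sig = (2; 1,1)
  {0,6}:  v_{0} + v_{6} = 2·v_{7} — sig = (2; 2)
  {1,3}:  v_{1} + v_{3} = 2·v_{6} — sig = (2; 2)
  {2,3}:  v_{2} + v_{3} = 2·v_{7} — sig = (2; 2)
  {5,6}:  v_{5} + v_{6} = 2·v_{1} — sig = (2; 2)
  {0,3}:  v_{0} + v_{3} = 3·v_{7} — sig = (2; 3)

Hence PRS(X_Σ) =
[(2; —), (2; —), (2; —), (2; 1), (2; 1), (2; 1), (2; 1), (2; 1), (2; 1), (2; 1), (2; 1), (2; 1), (2; 1), (2; 1), (2; 1,1), (2; 2), (2; 2), (2; 2), (2; 2), (2; 3)]


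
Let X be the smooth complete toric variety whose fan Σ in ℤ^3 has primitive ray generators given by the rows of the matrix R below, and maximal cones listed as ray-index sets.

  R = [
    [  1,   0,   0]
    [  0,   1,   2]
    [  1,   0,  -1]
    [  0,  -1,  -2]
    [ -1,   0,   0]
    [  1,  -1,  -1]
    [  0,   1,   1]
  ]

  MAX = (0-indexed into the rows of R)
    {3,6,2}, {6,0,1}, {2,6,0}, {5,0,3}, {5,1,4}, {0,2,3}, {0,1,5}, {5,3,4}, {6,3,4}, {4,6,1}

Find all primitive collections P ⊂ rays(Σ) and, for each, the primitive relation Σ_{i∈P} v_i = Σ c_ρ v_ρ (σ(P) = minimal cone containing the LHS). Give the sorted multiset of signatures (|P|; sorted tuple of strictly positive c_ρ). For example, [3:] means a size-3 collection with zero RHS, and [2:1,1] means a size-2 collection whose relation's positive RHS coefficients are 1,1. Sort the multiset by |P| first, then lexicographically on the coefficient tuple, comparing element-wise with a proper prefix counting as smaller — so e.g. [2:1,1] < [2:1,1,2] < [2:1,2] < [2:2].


Σ has 7 primitive collections:

  P={0,4}:  v_{0} + v_{4} = 0 — sig = [2:]
  P={1,3}:  v_{1} + v_{3} = 0 — sig = [2:]
  P={5,6}:  v_{5} + v_{6} = v_{0} — sig = [2:1]
  P={1,2}:  v_{1} + v_{2} = v_{0} + v_{6} — sig = [2:1,1]
  P={2,4}:  v_{2} + v_{4} = v_{3} + v_{6} — sig = [2:1,1]
  P={2,5}:  v_{2} + v_{5} = 2·v_{0} + v_{3} — sig = [2:1,2]
  P={0,3,6}:  v_{0} + v_{3} + v_{6} = v_{2} — sig = [3:1]

Signatures (|P|; sorted positive RHS coefficients), sorted:
{ [2:] ×2,  [2:1],  [2:1,1] ×2,  [2:1,2],  [3:1] }


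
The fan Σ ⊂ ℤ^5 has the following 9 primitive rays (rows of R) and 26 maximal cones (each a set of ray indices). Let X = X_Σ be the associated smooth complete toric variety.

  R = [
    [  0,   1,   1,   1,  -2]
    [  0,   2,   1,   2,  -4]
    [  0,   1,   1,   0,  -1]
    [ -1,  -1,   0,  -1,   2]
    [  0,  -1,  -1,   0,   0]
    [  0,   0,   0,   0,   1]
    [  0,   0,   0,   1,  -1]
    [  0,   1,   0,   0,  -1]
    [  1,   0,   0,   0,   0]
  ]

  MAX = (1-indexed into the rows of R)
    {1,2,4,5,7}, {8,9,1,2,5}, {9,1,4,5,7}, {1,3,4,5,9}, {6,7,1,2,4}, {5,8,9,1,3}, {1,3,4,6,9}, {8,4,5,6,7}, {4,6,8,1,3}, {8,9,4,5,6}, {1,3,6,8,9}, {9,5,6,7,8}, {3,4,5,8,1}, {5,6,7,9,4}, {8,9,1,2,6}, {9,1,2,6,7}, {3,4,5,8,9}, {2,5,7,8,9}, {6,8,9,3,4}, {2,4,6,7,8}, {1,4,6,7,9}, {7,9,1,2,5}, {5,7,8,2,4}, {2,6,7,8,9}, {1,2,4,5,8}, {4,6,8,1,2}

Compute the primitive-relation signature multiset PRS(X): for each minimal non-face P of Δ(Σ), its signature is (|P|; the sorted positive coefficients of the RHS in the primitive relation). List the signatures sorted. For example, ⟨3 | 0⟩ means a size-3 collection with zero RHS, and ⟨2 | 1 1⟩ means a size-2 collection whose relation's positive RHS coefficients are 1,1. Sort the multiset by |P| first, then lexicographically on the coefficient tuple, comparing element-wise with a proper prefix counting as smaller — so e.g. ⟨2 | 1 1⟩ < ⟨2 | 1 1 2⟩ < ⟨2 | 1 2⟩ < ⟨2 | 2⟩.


Σ has 9 primitive collections:

  {3,7}:  v_{3} + v_{7} = v_{1} — sig = ⟨2 | 1⟩
  {2,3}:  v_{2} + v_{3} = 2·v_{1} + v_{8} — sig = ⟨2 | 1 2⟩
  {3,5,6}:  v_{3} + v_{5} + v_{6} = 0 — sig = ⟨3 | 0⟩
  {1,5,6}:  v_{1} + v_{5} + v_{6} = v_{7} — sig = ⟨3 | 1⟩
  {1,7,8}:  v_{1} + v_{7} + v_{8} = v_{2} — sig = ⟨3 | 1⟩
  {2,4,9}:  v_{2} + v_{4} + v_{9} = v_{1} — sig = ⟨3 | 1⟩
  {2,5,6}:  v_{2} + v_{5} + v_{6} = 2·v_{7} + v_{8} — sig = ⟨3 | 1 2⟩
  {4,7,8,9}:  v_{4} + v_{7} + v_{8} + v_{9} = 0 — sig = ⟨4 | 0⟩
  {1,4,8,9}:  v_{1} + v_{4} + v_{8} + v_{9} = v_{3} — sig = ⟨4 | 1⟩

so the primitive-relation signature multiset is
[⟨2 | 1⟩, ⟨2 | 1 2⟩, ⟨3 | 0⟩, ⟨3 | 1⟩, ⟨3 | 1⟩, ⟨3 | 1⟩, ⟨3 | 1 2⟩, ⟨4 | 0⟩, ⟨4 | 1⟩]


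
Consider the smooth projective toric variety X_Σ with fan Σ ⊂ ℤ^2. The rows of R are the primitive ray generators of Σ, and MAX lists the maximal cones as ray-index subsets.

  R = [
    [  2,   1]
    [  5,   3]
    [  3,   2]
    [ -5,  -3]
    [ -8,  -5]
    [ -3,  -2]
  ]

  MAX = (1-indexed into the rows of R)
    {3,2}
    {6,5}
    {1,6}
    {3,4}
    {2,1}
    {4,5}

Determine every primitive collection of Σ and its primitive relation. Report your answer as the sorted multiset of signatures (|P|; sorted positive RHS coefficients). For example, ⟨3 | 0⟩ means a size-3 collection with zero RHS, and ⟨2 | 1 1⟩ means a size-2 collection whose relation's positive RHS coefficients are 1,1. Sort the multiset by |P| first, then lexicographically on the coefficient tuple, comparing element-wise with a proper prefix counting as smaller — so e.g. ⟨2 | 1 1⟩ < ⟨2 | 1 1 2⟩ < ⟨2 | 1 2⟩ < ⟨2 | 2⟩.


9 minimal non-faces of Δ(Σ) (on 6 rays):

  P = {2,4}:  v_{2} + v_{4} = 0  →  sig = ⟨2 | 0⟩
  P = {3,6}:  v_{3} + v_{6} = 0  →  sig = ⟨2 | 0⟩
  P = {1,3}:  v_{1} + v_{3} = v_{2}  →  sig = ⟨2 | 1⟩
  P = {1,4}:  v_{1} + v_{4} = v_{6}  →  sig = ⟨2 | 1⟩
  P = {2,5}:  v_{2} + v_{5} = v_{6}  →  sig = ⟨2 | 1⟩
  P = {2,6}:  v_{2} + v_{6} = v_{1}  →  sig = ⟨2 | 1⟩
  P = {3,5}:  v_{3} + v_{5} = v_{4}  →  sig = ⟨2 | 1⟩
  P = {4,6}:  v_{4} + v_{6} = v_{5}  →  sig = ⟨2 | 1⟩
  P = {1,5}:  v_{1} + v_{5} = 2·v_{6}  →  sig = ⟨2 | 2⟩

Signatures (|P|; sorted positive RHS coefficients), sorted:
{ ⟨2 | 0⟩ ×2,  ⟨2 | 1⟩ ×6,  ⟨2 | 2⟩ }


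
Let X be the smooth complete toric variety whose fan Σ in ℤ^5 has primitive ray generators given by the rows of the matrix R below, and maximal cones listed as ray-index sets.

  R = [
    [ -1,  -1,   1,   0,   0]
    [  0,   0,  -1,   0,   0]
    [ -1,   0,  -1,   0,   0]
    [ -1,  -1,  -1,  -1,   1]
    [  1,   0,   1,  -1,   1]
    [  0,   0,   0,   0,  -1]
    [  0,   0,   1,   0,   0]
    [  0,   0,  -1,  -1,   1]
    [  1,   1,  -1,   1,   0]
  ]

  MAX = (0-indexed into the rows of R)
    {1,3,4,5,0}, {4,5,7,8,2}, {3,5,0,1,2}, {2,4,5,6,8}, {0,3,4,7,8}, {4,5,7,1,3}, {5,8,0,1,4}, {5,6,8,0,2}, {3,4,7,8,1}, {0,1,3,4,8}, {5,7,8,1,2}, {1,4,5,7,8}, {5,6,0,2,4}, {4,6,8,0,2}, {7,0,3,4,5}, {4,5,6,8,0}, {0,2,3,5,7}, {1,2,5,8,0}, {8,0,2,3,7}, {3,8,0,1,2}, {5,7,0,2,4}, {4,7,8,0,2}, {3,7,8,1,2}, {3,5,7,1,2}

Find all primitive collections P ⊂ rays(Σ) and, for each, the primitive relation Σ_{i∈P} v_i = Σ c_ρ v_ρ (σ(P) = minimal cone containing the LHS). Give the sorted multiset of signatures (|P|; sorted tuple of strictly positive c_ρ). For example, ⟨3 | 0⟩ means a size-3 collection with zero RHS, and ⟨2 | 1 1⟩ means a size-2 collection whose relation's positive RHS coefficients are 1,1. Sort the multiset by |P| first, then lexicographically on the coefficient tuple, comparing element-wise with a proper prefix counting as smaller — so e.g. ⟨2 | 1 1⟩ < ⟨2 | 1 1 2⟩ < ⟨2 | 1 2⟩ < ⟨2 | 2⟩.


Δ(Σ) — 9 vertices, 9 min non-faces:

  {1,6}:  v_{1} + v_{6} = 0  ⟹  sig = ⟨2 | 0⟩
  {3,6}:  v_{3} + v_{6} = v_{0} + v_{7}  ⟹  sig = ⟨2 | 1 1⟩
  {6,7}:  v_{6} + v_{7} = v_{2} + v_{4}  ⟹  sig = ⟨2 | 1 1⟩
  {0,1,7}:  v_{0} + v_{1} + v_{7} = v_{3}  ⟹  sig = ⟨3 | 1⟩
  {1,2,4}:  v_{1} + v_{2} + v_{4} = v_{7}  ⟹  sig = ⟨3 | 1⟩
  {2,3,4}:  v_{2} + v_{3} + v_{4} = v_{0} + 2·v_{7}  ⟹  sig = ⟨3 | 1 2⟩
  {3,5,8}:  v_{3} + v_{5} + v_{8} = 2·v_{1}  ⟹  sig = ⟨3 | 2⟩
  {0,5,7,8}:  v_{0} + v_{5} + v_{7} + v_{8} = v_{1}  ⟹  sig = ⟨4 | 1⟩
  {0,2,4,5,8}:  v_{0} + v_{2} + v_{4} + v_{5} + v_{8} = 0  ⟹  sig = ⟨5 | 0⟩

Sorted signature multiset PRS(X):
    |P|=2: 3 collections, coeffs (), (1,1), (1,1)
    |P|=3: 4 collections, coeffs (1), (1), (1,2), (2)
    |P|=4: 1 collection, coeffs (1)
    |P|=5: 1 collection, coeffs ()


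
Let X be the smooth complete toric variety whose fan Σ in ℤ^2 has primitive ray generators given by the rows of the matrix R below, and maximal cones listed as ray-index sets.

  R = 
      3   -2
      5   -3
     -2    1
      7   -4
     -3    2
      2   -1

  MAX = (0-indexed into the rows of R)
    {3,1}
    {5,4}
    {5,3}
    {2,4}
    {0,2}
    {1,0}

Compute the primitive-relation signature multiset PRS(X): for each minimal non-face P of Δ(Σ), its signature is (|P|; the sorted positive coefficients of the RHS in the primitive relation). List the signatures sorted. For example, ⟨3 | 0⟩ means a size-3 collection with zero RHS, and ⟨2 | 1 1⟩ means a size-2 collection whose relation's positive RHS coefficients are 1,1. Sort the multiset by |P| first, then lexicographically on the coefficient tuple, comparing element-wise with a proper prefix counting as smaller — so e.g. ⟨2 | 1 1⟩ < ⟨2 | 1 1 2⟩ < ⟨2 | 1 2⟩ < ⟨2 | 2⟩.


9 collections generate NE(X_Σ); each relation:

  P = {0,4}:  v_{0} + v_{4} = 0 — sig = ⟨2 | 0⟩
  P = {2,5}:  v_{2} + v_{5} = 0 — sig = ⟨2 | 0⟩
  P = {0,5}:  v_{0} + v_{5} = v_{1} — sig = ⟨2 | 1⟩
  P = {1,2}:  v_{1} + v_{2} = v_{0} — sig = ⟨2 | 1⟩
  P = {1,4}:  v_{1} + v_{4} = v_{5} — sig = ⟨2 | 1⟩
  P = {1,5}:  v_{1} + v_{5} = v_{3} — sig = ⟨2 | 1⟩
  P = {2,3}:  v_{2} + v_{3} = v_{1} — sig = ⟨2 | 1⟩
  P = {0,3}:  v_{0} + v_{3} = 2·v_{1} — sig = ⟨2 | 2⟩
  P = {3,4}:  v_{3} + v_{4} = 2·v_{5} — sig = ⟨2 | 2⟩

Signatures (|P|; sorted positive RHS coefficients), sorted:
[⟨2 | 0⟩, ⟨2 | 0⟩, ⟨2 | 1⟩, ⟨2 | 1⟩, ⟨2 | 1⟩, ⟨2 | 1⟩, ⟨2 | 1⟩, ⟨2 | 2⟩, ⟨2 | 2⟩]


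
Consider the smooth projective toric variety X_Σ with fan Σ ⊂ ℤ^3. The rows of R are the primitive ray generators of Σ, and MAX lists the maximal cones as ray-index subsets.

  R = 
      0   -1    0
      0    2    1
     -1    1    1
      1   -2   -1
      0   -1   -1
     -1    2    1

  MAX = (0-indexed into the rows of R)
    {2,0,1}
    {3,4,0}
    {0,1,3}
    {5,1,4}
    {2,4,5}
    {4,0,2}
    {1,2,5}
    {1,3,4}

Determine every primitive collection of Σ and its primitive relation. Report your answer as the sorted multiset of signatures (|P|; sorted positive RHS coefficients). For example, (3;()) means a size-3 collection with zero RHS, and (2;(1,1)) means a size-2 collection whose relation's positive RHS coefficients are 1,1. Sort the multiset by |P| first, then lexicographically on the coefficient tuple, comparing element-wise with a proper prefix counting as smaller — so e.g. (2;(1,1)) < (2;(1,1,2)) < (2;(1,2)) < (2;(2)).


The 5 primitive collections of Σ (r=6, n=3):

  P={3,5}:  v_{3} + v_{5} = 0 ; sig = (2;())
  P={0,5}:  v_{0} + v_{5} = v_{2} ; sig = (2;(1))
  P={2,3}:  v_{2} + v_{3} = v_{0} ; sig = (2;(1))
  P={0,1,4}:  v_{0} + v_{1} + v_{4} = 0 ; sig = (3;())
  P={1,2,4}:  v_{1} + v_{2} + v_{4} = v_{5} ; sig = (3;(1))

Signatures (|P|; sorted positive RHS coefficients), sorted:
    (2;())
    (2;(1))
    (2;(1))
    (3;())
    (3;(1))


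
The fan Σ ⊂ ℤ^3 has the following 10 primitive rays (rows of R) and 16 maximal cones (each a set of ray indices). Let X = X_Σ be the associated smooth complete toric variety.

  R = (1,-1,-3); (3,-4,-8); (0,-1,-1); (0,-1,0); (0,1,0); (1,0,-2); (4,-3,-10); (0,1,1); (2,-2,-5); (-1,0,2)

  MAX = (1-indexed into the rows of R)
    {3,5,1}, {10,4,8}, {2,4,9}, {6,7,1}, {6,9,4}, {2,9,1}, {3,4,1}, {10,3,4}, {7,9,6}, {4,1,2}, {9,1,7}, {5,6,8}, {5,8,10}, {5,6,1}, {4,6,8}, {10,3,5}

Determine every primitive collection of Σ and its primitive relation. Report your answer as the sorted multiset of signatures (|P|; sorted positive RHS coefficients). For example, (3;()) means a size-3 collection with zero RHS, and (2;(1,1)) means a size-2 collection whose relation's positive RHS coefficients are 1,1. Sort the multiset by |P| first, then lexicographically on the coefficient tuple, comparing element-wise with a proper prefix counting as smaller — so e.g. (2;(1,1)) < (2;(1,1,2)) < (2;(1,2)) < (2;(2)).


24 collections generate NE(X_Σ); each relation:

  {3,8}:  v_{3} + v_{8} = 0  ⟹  sig = (2;())
  {4,5}:  v_{4} + v_{5} = 0  ⟹  sig = (2;())
  {6,10}:  v_{6} + v_{10} = 0  ⟹  sig = (2;())
  {1,8}:  v_{1} + v_{8} = v_{6}  ⟹  sig = (2;(1))
  {1,10}:  v_{1} + v_{10} = v_{3}  ⟹  sig = (2;(1))
  {3,6}:  v_{3} + v_{6} = v_{1}  ⟹  sig = (2;(1))
  {2,5}:  v_{2} + v_{5} = v_{1} + v_{9}  ⟹  sig = (2;(1,1))
  {5,9}:  v_{5} + v_{9} = v_{1} + v_{6}  ⟹  sig = (2;(1,1))
  {7,10}:  v_{7} + v_{10} = v_{1} + v_{9}  ⟹  sig = (2;(1,1))
  {9,10}:  v_{9} + v_{10} = v_{1} + v_{4}  ⟹  sig = (2;(1,1))
  {2,8}:  v_{2} + v_{8} = v_{4} + v_{6} + v_{9}  ⟹  sig = (2;(1,1,1))
  {3,7}:  v_{3} + v_{7} = 2·v_{1} + v_{9}  ⟹  sig = (2;(1,2))
  {3,9}:  v_{3} + v_{9} = 2·v_{1} + v_{4}  ⟹  sig = (2;(1,2))
  {7,8}:  v_{7} + v_{8} = 2·v_{6} + v_{9}  ⟹  sig = (2;(1,2))
  {8,9}:  v_{8} + v_{9} = v_{4} + 2·v_{6}  ⟹  sig = (2;(1,2))
  {2,7}:  v_{2} + v_{7} = v_{1} + 3·v_{9}  ⟹  sig = (2;(1,3))
  {2,6}:  v_{2} + v_{6} = 2·v_{9}  ⟹  sig = (2;(2))
  {4,7}:  v_{4} + v_{7} = 2·v_{9}  ⟹  sig = (2;(2))
  {2,10}:  v_{2} + v_{10} = 2·v_{1} + 2·v_{4}  ⟹  sig = (2;(2,2))
  {5,7}:  v_{5} + v_{7} = 2·v_{1} + 2·v_{6}  ⟹  sig = (2;(2,2))
  {2,3}:  v_{2} + v_{3} = 3·v_{1} + 2·v_{4}  ⟹  sig = (2;(2,3))
  {1,4,6}:  v_{1} + v_{4} + v_{6} = v_{9}  ⟹  sig = (3;(1))
  {1,4,9}:  v_{1} + v_{4} + v_{9} = v_{2}  ⟹  sig = (3;(1))
  {1,6,9}:  v_{1} + v_{6} + v_{9} = v_{7}  ⟹  sig = (3;(1))

Signatures (|P|; sorted positive RHS coefficients), sorted:
[(2;()), (2;()), (2;()), (2;(1)), (2;(1)), (2;(1)), (2;(1,1)), (2;(1,1)), (2;(1,1)), (2;(1,1)), (2;(1,1,1)), (2;(1,2)), (2;(1,2)), (2;(1,2)), (2;(1,2)), (2;(1,3)), (2;(2)), (2;(2)), (2;(2,2)), (2;(2,2)), (2;(2,3)), (3;(1)), (3;(1)), (3;(1))]


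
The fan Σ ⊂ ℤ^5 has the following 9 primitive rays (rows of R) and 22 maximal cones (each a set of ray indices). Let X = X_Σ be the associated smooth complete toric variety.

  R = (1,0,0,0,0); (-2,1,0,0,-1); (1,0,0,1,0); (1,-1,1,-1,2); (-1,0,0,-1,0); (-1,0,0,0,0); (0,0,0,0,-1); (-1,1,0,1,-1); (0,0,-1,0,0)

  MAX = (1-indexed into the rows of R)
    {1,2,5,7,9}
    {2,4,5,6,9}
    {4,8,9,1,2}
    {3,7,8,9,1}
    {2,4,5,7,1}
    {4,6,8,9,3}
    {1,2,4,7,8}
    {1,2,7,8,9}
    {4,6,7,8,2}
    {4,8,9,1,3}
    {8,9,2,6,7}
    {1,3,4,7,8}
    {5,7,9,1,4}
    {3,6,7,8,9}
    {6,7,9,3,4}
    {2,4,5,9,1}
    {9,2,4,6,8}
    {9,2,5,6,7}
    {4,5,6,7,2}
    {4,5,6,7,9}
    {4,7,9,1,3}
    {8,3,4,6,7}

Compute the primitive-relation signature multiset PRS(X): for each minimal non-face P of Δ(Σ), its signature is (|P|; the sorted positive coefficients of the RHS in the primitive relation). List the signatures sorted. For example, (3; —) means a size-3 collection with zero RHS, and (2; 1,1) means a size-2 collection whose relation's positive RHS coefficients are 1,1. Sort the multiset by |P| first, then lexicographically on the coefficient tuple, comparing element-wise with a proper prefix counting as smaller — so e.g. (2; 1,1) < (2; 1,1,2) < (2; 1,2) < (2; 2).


6 minimal non-faces of Δ(Σ) (on 9 rays):

  P = {1,6}:  v_{1} + v_{6} = 0  ⟹  sig = (2; —)
  P = {3,5}:  v_{3} + v_{5} = 0  ⟹  sig = (2; —)
  P = {2,3}:  v_{2} + v_{3} = v_{8}  ⟹  sig = (2; 1)
  P = {5,8}:  v_{5} + v_{8} = v_{2}  ⟹  sig = (2; 1)
  P = {4,7,8,9}:  v_{4} + v_{7} + v_{8} + v_{9} = 0  ⟹  sig = (4; —)
  P = {2,4,7,9}:  v_{2} + v_{4} + v_{7} + v_{9} = v_{5}  ⟹  sig = (4; 1)

so the primitive-relation signature multiset is
[(2; —), (2; —), (2; 1), (2; 1), (4; —), (4; 1)]


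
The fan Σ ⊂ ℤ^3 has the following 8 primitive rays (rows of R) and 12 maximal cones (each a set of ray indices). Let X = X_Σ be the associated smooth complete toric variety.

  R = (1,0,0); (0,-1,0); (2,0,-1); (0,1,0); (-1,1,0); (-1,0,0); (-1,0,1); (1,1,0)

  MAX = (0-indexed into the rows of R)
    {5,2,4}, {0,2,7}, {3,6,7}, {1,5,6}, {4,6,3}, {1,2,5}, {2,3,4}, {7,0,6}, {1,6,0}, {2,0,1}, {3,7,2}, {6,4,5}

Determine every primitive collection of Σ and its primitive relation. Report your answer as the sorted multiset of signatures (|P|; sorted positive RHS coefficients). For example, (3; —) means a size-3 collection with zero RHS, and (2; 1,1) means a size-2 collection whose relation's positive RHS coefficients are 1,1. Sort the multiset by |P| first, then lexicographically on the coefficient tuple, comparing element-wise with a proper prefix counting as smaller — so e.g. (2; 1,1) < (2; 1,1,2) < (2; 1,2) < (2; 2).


Primitive collections (10):

  {0,5}:  v_{0} + v_{5} = 0 — sig = (2; —)
  {1,3}:  v_{1} + v_{3} = 0 — sig = (2; —)
  {0,3}:  v_{0} + v_{3} = v_{7} — sig = (2; 1)
  {0,4}:  v_{0} + v_{4} = v_{3} — sig = (2; 1)
  {1,4}:  v_{1} + v_{4} = v_{5} — sig = (2; 1)
  {1,7}:  v_{1} + v_{7} = v_{0} — sig = (2; 1)
  {2,6}:  v_{2} + v_{6} = v_{0} — sig = (2; 1)
  {3,5}:  v_{3} + v_{5} = v_{4} — sig = (2; 1)
  {5,7}:  v_{5} + v_{7} = v_{3} — sig = (2; 1)
  {4,7}:  v_{4} + v_{7} = 2·v_{3} — sig = (2; 2)

Hence PRS(X_Σ) =
{ (2; —) ×2,  (2; 1) ×7,  (2; 2) }


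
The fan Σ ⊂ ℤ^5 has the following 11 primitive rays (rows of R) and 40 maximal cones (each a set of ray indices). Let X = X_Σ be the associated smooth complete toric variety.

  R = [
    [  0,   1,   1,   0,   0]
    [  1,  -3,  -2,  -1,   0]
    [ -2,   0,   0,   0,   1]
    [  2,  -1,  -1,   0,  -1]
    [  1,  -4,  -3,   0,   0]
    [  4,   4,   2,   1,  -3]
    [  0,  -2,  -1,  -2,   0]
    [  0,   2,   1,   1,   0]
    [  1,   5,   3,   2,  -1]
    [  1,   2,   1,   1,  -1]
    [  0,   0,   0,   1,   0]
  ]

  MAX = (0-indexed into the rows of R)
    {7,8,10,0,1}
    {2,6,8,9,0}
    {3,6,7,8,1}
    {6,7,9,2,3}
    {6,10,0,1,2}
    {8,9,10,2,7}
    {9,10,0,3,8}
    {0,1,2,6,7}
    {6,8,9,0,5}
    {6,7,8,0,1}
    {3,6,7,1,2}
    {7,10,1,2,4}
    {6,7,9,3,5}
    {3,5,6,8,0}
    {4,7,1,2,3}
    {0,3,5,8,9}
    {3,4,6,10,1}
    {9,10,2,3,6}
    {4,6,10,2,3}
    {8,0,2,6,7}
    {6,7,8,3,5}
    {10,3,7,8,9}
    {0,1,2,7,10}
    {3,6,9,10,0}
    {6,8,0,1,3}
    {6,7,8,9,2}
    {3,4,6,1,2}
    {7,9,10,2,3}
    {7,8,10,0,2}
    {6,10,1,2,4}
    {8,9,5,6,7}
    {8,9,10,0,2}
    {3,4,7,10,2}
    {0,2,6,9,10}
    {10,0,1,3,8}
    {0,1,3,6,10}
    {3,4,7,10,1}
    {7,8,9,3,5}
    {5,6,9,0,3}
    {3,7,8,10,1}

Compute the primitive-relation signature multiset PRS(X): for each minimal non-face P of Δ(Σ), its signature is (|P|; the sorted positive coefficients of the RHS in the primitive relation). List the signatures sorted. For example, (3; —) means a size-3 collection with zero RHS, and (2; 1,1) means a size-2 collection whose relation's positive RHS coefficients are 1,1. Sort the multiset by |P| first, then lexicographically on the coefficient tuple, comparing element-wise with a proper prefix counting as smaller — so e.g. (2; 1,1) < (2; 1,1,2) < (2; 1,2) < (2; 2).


19 collections generate NE(X_Σ); each relation:

  • {1,9}:  v_{1} + v_{9} = v_{3} ; sig = (2; 1)
  • {0,4}:  v_{0} + v_{4} = v_{1} + v_{10} ; sig = (2; 1,1)
  • {4,8}:  v_{4} + v_{8} = v_{3} + v_{7} + v_{10} ; sig = (2; 1,1,1)
  • {1,5}:  v_{1} + v_{5} = 2·v_{3} + v_{6} + v_{8} ; sig = (2; 1,1,2)
  • {2,5}:  v_{2} + v_{5} = v_{6} + v_{7} + 2·v_{9} ; sig = (2; 1,1,2)
  • {4,9}:  v_{4} + v_{9} = v_{2} + 2·v_{3} + v_{10} ; sig = (2; 1,1,2)
  • {5,10}:  v_{5} + v_{10} = v_{0} + v_{3} + 2·v_{9} ; sig = (2; 1,1,2)
  • {4,5}:  v_{4} + v_{5} = 2·v_{3} + v_{9} ; sig = (2; 1,2)
  • {0,2,3}:  v_{0} + v_{2} + v_{3} = 0 ; sig = (3; —)
  • {6,7,10}:  v_{6} + v_{7} + v_{10} = 0 ; sig = (3; —)
  • {0,7,9}:  v_{0} + v_{7} + v_{9} = v_{8} ; sig = (3; 1)
  • {1,2,8}:  v_{1} + v_{2} + v_{8} = v_{7} ; sig = (3; 1)
  • {0,3,7}:  v_{0} + v_{3} + v_{7} = v_{1} + v_{8} ; sig = (3; 1,1)
  • {2,3,8}:  v_{2} + v_{3} + v_{8} = v_{7} + v_{9} ; sig = (3; 1,1)
  • {6,8,10}:  v_{6} + v_{8} + v_{10} = v_{0} + v_{9} ; sig = (3; 1,1)
  • {4,6,7}:  v_{4} + v_{6} + v_{7} = v_{1} + v_{2} + v_{3} ; sig = (3; 1,1,1)
  • {0,5,7}:  v_{0} + v_{5} + v_{7} = v_{3} + v_{6} + 2·v_{8} ; sig = (3; 1,1,2)
  • {1,2,3,10}:  v_{1} + v_{2} + v_{3} + v_{10} = v_{4} ; sig = (4; 1)
  • {3,6,8,9}:  v_{3} + v_{6} + v_{8} + v_{9} = v_{5} ; sig = (4; 1)

Sorted signature multiset PRS(X):
    |P|=2: 8 collections, coeffs (1), (1,1), (1,1,1), (1,1,2), (1,1,2), (1,1,2), (1,1,2), (1,2)
    |P|=3: 9 collections, coeffs (), (), (1), (1), (1,1), (1,1), (1,1), (1,1,1), (1,1,2)
    |P|=4: 2 collections, coeffs (1), (1)


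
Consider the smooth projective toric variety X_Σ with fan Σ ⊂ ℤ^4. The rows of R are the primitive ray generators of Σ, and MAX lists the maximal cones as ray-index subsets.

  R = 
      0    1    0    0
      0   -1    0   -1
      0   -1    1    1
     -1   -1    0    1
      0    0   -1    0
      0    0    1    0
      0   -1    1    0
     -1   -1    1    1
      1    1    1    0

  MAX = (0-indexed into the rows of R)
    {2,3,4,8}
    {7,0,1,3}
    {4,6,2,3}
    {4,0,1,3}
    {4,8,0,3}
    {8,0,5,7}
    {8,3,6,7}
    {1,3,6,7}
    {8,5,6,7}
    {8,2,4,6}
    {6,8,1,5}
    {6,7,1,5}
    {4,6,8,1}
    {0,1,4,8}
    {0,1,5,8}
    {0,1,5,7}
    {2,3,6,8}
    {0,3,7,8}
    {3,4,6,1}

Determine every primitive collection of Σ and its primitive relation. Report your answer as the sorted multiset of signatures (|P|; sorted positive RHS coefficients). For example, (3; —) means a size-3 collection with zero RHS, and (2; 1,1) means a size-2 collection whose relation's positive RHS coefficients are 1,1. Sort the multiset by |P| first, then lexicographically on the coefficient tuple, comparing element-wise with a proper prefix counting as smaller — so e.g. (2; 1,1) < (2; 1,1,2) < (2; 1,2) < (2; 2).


The 11 primitive collections of Σ (r=9, n=4):

  P={4,5}:  v_{4} + v_{5} = 0 ; sig = (2; —)
  P={0,6}:  v_{0} + v_{6} = v_{5} ; sig = (2; 1)
  P={3,5}:  v_{3} + v_{5} = v_{7} ; sig = (2; 1)
  P={4,7}:  v_{4} + v_{7} = v_{3} ; sig = (2; 1)
  P={0,2}:  v_{0} + v_{2} = v_{3} + v_{8} ; sig = (2; 1,1)
  P={2,5}:  v_{2} + v_{5} = v_{3} + v_{6} + v_{8} ; sig = (2; 1,1,1)
  P={2,7}:  v_{2} + v_{7} = 2·v_{3} + v_{6} + v_{8} ; sig = (2; 1,1,2)
  P={1,2}:  v_{1} + v_{2} = v_{4} + 2·v_{6} ; sig = (2; 1,2)
  P={1,3,8}:  v_{1} + v_{3} + v_{8} = v_{6} ; sig = (3; 1)
  P={1,7,8}:  v_{1} + v_{7} + v_{8} = v_{5} + v_{6} ; sig = (3; 1,1)
  P={3,4,6,8}:  v_{3} + v_{4} + v_{6} + v_{8} = v_{2} ; sig = (4; 1)

Sorted signature multiset PRS(X):
    |P|=2: 8 collections, coeffs (), (1), (1), (1), (1,1), (1,1,1), (1,1,2), (1,2)
    |P|=3: 2 collections, coeffs (1), (1,1)
    |P|=4: 1 collection, coeffs (1)


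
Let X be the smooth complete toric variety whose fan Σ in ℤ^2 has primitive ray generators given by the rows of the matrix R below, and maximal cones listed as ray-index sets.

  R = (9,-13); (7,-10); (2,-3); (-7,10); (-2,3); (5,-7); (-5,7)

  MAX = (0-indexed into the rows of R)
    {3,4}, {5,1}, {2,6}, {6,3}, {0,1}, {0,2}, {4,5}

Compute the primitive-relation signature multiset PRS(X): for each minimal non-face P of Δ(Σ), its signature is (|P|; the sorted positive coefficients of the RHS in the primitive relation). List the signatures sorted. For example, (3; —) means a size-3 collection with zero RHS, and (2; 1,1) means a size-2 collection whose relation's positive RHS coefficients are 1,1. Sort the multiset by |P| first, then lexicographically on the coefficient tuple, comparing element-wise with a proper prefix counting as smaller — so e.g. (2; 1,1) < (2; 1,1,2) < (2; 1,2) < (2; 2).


14 collections generate NE(X_Σ); each relation:

  P={1,3}:  v_{1} + v_{3} = 0  →  sig = (2; —)
  P={2,4}:  v_{2} + v_{4} = 0  →  sig = (2; —)
  P={5,6}:  v_{5} + v_{6} = 0  →  sig = (2; —)
  P={0,3}:  v_{0} + v_{3} = v_{2}  →  sig = (2; 1)
  P={0,4}:  v_{0} + v_{4} = v_{1}  →  sig = (2; 1)
  P={1,2}:  v_{1} + v_{2} = v_{0}  →  sig = (2; 1)
  P={1,4}:  v_{1} + v_{4} = v_{5}  →  sig = (2; 1)
  P={1,6}:  v_{1} + v_{6} = v_{2}  →  sig = (2; 1)
  P={2,3}:  v_{2} + v_{3} = v_{6}  →  sig = (2; 1)
  P={2,5}:  v_{2} + v_{5} = v_{1}  →  sig = (2; 1)
  P={3,5}:  v_{3} + v_{5} = v_{4}  →  sig = (2; 1)
  P={4,6}:  v_{4} + v_{6} = v_{3}  →  sig = (2; 1)
  P={0,5}:  v_{0} + v_{5} = 2·v_{1}  →  sig = (2; 2)
  P={0,6}:  v_{0} + v_{6} = 2·v_{2}  →  sig = (2; 2)

Sorted signature multiset PRS(X):
    |P|=2: 14 collections, coeffs (), (), (), (1), (1), (1), (1), (1), (1), (1), (1), (1), (2), (2)


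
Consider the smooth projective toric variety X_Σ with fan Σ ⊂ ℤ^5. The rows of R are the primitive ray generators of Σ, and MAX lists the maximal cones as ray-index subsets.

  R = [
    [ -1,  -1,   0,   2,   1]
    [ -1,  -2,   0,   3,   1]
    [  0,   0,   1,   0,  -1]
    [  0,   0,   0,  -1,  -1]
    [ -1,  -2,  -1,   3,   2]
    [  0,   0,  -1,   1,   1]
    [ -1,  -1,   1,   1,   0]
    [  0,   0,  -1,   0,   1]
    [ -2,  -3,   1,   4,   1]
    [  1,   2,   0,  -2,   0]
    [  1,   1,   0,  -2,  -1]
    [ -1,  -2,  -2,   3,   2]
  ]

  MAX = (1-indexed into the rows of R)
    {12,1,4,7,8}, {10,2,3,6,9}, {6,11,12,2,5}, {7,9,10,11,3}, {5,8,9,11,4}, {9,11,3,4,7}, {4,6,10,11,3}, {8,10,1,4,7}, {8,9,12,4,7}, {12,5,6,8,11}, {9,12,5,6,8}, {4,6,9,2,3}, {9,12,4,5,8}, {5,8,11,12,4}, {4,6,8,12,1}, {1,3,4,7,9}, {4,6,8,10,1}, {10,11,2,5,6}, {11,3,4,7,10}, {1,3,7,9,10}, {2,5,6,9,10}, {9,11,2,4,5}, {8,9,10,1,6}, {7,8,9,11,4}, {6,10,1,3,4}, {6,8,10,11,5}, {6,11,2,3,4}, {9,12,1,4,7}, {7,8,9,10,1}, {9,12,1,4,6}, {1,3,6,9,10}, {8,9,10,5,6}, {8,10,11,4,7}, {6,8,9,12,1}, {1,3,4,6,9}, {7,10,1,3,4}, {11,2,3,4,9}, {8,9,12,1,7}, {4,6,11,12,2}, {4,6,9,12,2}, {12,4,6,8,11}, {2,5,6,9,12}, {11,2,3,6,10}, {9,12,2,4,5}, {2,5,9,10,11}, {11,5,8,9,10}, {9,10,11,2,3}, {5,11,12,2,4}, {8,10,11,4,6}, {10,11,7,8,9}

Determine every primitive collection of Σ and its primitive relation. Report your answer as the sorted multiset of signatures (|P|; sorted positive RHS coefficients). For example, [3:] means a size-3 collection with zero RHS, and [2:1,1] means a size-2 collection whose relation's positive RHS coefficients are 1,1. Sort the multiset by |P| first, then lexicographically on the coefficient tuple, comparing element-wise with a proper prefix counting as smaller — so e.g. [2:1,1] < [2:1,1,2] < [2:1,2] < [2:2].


The 20 primitive collections of Σ (r=12, n=5):

  {1,11}:  v_{1} + v_{11} = 0  ⟹  sig = [2:]
  {3,8}:  v_{3} + v_{8} = 0  ⟹  sig = [2:]
  {2,7}:  v_{2} + v_{7} = v_{9}  ⟹  sig = [2:1]
  {2,8}:  v_{2} + v_{8} = v_{5}  ⟹  sig = [2:1]
  {3,5}:  v_{3} + v_{5} = v_{2}  ⟹  sig = [2:1]
  {6,7}:  v_{6} + v_{7} = v_{1}  ⟹  sig = [2:1]
  {1,2}:  v_{1} + v_{2} = v_{6} + v_{9}  ⟹  sig = [2:1,1]
  {5,7}:  v_{5} + v_{7} = v_{8} + v_{9}  ⟹  sig = [2:1,1]
  {10,12}:  v_{10} + v_{12} = v_{6} + v_{8}  ⟹  sig = [2:1,1]
  {1,5}:  v_{1} + v_{5} = v_{6} + v_{8} + v_{9}  ⟹  sig = [2:1,1,1]
  {3,12}:  v_{3} + v_{12} = v_{2} + v_{4} + v_{6}  ⟹  sig = [2:1,1,1]
  {2,4,10}:  v_{2} + v_{4} + v_{10} = 0  ⟹  sig = [3:]
  {4,5,6}:  v_{4} + v_{5} + v_{6} = v_{12}  ⟹  sig = [3:1]
  {4,5,10}:  v_{4} + v_{5} + v_{10} = v_{8}  ⟹  sig = [3:1]
  {4,9,10}:  v_{4} + v_{9} + v_{10} = v_{7}  ⟹  sig = [3:1]
  {6,9,11}:  v_{6} + v_{9} + v_{11} = v_{2}  ⟹  sig = [3:1]
  {7,11,12}:  v_{7} + v_{11} + v_{12} = v_{4} + v_{5}  ⟹  sig = [3:1,1]
  {9,11,12}:  v_{9} + v_{11} + v_{12} = v_{2} + v_{4} + v_{5}  ⟹  sig = [3:1,1,1]
  {4,6,8,9}:  v_{4} + v_{6} + v_{8} + v_{9} = v_{7} + v_{12}  ⟹  sig = [4:1,1]
  {1,4,8,9}:  v_{1} + v_{4} + v_{8} + v_{9} = 2·v_{7} + v_{12}  ⟹  sig = [4:1,2]

so the primitive-relation signature multiset is
{ [2:] ×2,  [2:1] ×4,  [2:1,1] ×3,  [2:1,1,1] ×2,  [3:],  [3:1] ×4,  [3:1,1],  [3:1,1,1],  [4:1,1],  [4:1,2] }


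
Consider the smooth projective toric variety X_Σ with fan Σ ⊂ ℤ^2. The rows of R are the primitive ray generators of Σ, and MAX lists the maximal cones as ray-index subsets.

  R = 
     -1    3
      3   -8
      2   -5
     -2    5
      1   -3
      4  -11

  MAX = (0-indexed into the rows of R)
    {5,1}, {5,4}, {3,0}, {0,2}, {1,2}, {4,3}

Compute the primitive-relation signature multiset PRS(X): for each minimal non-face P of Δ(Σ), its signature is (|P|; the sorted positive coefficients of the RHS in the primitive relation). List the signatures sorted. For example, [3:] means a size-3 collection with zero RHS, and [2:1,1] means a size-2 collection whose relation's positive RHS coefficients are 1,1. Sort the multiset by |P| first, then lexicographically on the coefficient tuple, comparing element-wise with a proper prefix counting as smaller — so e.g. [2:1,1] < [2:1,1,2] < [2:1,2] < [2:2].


|primitive collections| = 9. Relations:

  • {0,4}:  v_{0} + v_{4} = 0  →  sig = [2:]
  • {2,3}:  v_{2} + v_{3} = 0  →  sig = [2:]
  • {0,1}:  v_{0} + v_{1} = v_{2}  →  sig = [2:1]
  • {0,5}:  v_{0} + v_{5} = v_{1}  →  sig = [2:1]
  • {1,3}:  v_{1} + v_{3} = v_{4}  →  sig = [2:1]
  • {1,4}:  v_{1} + v_{4} = v_{5}  →  sig = [2:1]
  • {2,4}:  v_{2} + v_{4} = v_{1}  →  sig = [2:1]
  • {2,5}:  v_{2} + v_{5} = 2·v_{1}  →  sig = [2:2]
  • {3,5}:  v_{3} + v_{5} = 2·v_{4}  →  sig = [2:2]

so the primitive-relation signature multiset is
    [2:]
    [2:]
    [2:1]
    [2:1]
    [2:1]
    [2:1]
    [2:1]
    [2:2]
    [2:2]


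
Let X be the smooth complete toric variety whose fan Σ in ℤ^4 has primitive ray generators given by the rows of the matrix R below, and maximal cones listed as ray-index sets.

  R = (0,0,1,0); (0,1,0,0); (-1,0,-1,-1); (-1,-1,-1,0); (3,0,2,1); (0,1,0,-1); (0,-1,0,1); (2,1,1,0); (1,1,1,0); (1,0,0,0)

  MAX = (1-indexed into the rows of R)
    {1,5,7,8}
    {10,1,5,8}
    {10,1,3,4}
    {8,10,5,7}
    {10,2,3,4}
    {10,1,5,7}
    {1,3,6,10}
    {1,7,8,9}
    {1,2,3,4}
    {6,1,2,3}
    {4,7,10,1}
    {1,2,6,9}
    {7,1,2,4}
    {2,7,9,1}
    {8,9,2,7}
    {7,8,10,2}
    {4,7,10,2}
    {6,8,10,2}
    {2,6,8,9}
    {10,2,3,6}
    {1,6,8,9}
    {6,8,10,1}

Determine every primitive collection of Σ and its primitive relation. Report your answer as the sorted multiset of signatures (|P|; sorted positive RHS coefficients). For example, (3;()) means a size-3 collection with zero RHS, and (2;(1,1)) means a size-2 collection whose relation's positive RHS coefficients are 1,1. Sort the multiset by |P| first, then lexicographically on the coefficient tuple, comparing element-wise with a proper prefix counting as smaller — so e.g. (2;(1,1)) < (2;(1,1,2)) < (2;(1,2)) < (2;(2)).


|primitive collections| = 16. Relations:

  P={4,9}:  v_{4} + v_{9} = 0 — sig = (2;())
  P={6,7}:  v_{6} + v_{7} = 0 — sig = (2;())
  P={3,7}:  v_{3} + v_{7} = v_{4} — sig = (2;(1))
  P={3,9}:  v_{3} + v_{9} = v_{6} — sig = (2;(1))
  P={4,6}:  v_{4} + v_{6} = v_{3} — sig = (2;(1))
  P={4,8}:  v_{4} + v_{8} = v_{10} — sig = (2;(1))
  P={9,10}:  v_{9} + v_{10} = v_{8} — sig = (2;(1))
  P={3,8}:  v_{3} + v_{8} = v_{6} + v_{10} — sig = (2;(1,1))
  P={2,5}:  v_{2} + v_{5} = v_{7} + v_{8} + v_{9} — sig = (2;(1,1,1))
  P={5,6}:  v_{5} + v_{6} = v_{1} + v_{8} + v_{10} — sig = (2;(1,1,1))
  P={4,5}:  v_{4} + v_{5} = v_{1} + v_{7} + 2·v_{10} — sig = (2;(1,1,2))
  P={5,9}:  v_{5} + v_{9} = v_{1} + v_{7} + 2·v_{8} — sig = (2;(1,1,2))
  P={3,5}:  v_{3} + v_{5} = v_{1} + 2·v_{10} — sig = (2;(1,2))
  P={1,2,10}:  v_{1} + v_{2} + v_{10} = v_{9} — sig = (3;(1))
  P={1,2,8}:  v_{1} + v_{2} + v_{8} = 2·v_{9} — sig = (3;(2))
  P={1,7,8,10}:  v_{1} + v_{7} + v_{8} + v_{10} = v_{5} — sig = (4;(1))

Sorted signature multiset PRS(X):
    (2;())
    (2;())
    (2;(1))
    (2;(1))
    (2;(1))
    (2;(1))
    (2;(1))
    (2;(1,1))
    (2;(1,1,1))
    (2;(1,1,1))
    (2;(1,1,2))
    (2;(1,1,2))
    (2;(1,2))
    (3;(1))
    (3;(2))
    (4;(1))
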